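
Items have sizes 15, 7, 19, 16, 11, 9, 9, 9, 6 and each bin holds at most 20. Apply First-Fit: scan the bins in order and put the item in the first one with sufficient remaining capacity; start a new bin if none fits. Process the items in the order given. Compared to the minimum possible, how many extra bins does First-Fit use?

0

First-Fit: [15] [7,11] [19] [16] [9,9] [9,6] → 6 bins.
Total size 101; any packing needs at least ⌈101/20⌉ = 6 bins.
So 6 is already optimal.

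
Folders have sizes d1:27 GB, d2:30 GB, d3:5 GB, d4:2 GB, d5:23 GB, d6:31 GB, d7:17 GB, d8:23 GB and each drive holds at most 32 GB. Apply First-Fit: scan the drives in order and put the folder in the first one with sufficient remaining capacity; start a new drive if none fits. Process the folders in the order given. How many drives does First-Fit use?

6

d1 (27 GB) → drive 1 (remaining 5 GB)
d2 (30 GB) → drive 2 (remaining 2 GB)
d3 (5 GB) → drive 1 (remaining 0 GB)
d4 (2 GB) → drive 2 (remaining 0 GB)
d5 (23 GB) → drive 3 (remaining 9 GB)
d6 (31 GB) → drive 4 (remaining 1 GB)
d7 (17 GB) → drive 5 (remaining 15 GB)
d8 (23 GB) → drive 6 (remaining 9 GB)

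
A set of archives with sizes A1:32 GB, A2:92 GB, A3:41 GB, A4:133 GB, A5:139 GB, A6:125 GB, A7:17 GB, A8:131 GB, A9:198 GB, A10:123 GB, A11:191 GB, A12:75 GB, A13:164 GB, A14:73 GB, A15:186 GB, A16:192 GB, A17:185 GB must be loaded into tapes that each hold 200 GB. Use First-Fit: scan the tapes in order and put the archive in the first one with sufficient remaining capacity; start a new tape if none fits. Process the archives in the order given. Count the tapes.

tape 1: place A1 (32 GB), 168 GB left
tape 1: place A2 (92 GB), 76 GB left
tape 1: place A3 (41 GB), 35 GB left
tape 2: place A4 (133 GB), 67 GB left
tape 3: place A5 (139 GB), 61 GB left
tape 4: place A6 (125 GB), 75 GB left
tape 1: place A7 (17 GB), 18 GB left
tape 5: place A8 (131 GB), 69 GB left
tape 6: place A9 (198 GB), 2 GB left
tape 7: place A10 (123 GB), 77 GB left
tape 8: place A11 (191 GB), 9 GB left
tape 4: place A12 (75 GB), 0 GB left
tape 9: place A13 (164 GB), 36 GB left
tape 7: place A14 (73 GB), 4 GB left
tape 10: place A15 (186 GB), 14 GB left
tape 11: place A16 (192 GB), 8 GB left
tape 12: place A17 (185 GB), 15 GB left
Final tapes: [32,92,41,17] [133] [139] [125,75] [131] [198] [123,73] [191] [164] [186] [192] [185].

12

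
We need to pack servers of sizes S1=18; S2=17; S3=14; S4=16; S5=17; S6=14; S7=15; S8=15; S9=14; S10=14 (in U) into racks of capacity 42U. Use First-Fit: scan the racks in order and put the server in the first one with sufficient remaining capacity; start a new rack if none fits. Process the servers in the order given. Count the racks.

rack 1: place S1 (18U), 24U left
rack 1: place S2 (17U), 7U left
rack 2: place S3 (14U), 28U left
rack 2: place S4 (16U), 12U left
rack 3: place S5 (17U), 25U left
rack 3: place S6 (14U), 11U left
rack 4: place S7 (15U), 27U left
rack 4: place S8 (15U), 12U left
rack 5: place S9 (14U), 28U left
rack 5: place S10 (14U), 14U left

5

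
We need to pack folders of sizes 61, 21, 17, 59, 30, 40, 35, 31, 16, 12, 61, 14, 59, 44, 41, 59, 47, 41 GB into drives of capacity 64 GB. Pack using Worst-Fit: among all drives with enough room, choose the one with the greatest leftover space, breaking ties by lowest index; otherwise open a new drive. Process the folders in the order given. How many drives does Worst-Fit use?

13

Put 61 GB in drive 1; 3 GB remain.
Put 21 GB in drive 2; 43 GB remain.
Put 17 GB in drive 2; 26 GB remain.
Put 59 GB in drive 3; 5 GB remain.
Put 30 GB in drive 4; 34 GB remain.
Put 40 GB in drive 5; 24 GB remain.
Put 35 GB in drive 6; 29 GB remain.
Put 31 GB in drive 4; 3 GB remain.
Put 16 GB in drive 6; 13 GB remain.
Put 12 GB in drive 2; 14 GB remain.
Put 61 GB in drive 7; 3 GB remain.
Put 14 GB in drive 5; 10 GB remain.
Put 59 GB in drive 8; 5 GB remain.
Put 44 GB in drive 9; 20 GB remain.
Put 41 GB in drive 10; 23 GB remain.
Put 59 GB in drive 11; 5 GB remain.
Put 47 GB in drive 12; 17 GB remain.
Put 41 GB in drive 13; 23 GB remain.
Final drives: [61] [21,17,12] [59] [30,31] [40,14] [35,16] [61] [59] [44] [41] [59] [47] [41].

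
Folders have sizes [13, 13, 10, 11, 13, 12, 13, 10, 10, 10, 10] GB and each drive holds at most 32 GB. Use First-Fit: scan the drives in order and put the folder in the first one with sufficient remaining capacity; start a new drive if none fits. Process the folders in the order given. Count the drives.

5 drives

Put 13 GB in drive 1; 19 GB remain.
Put 13 GB in drive 1; 6 GB remain.
Put 10 GB in drive 2; 22 GB remain.
Put 11 GB in drive 2; 11 GB remain.
Put 13 GB in drive 3; 19 GB remain.
Put 12 GB in drive 3; 7 GB remain.
Put 13 GB in drive 4; 19 GB remain.
Put 10 GB in drive 2; 1 GB remain.
Put 10 GB in drive 4; 9 GB remain.
Put 10 GB in drive 5; 22 GB remain.
Put 10 GB in drive 5; 12 GB remain.
Final drives: [13,13] [10,11,10] [13,12] [13,10] [10,10].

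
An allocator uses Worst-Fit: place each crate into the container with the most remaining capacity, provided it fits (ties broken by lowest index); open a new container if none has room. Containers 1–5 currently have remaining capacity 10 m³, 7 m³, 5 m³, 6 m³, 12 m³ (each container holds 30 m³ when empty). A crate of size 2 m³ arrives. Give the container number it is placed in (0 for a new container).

Containers with room: container 1 (10 m³), container 2 (7 m³), container 3 (5 m³), container 4 (6 m³), container 5 (12 m³).
Most room is container 5 with 12 m³ free.

5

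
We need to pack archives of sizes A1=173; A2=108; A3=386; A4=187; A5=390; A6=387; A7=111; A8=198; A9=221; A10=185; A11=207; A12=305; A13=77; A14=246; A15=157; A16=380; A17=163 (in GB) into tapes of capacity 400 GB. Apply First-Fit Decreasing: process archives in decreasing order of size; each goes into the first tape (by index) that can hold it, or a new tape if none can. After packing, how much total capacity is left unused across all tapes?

519

Sorted descending: 390, 387, 386, 380, 305, 246, 221, 207, 198, 187, 185, 173, 163, 157, 111, 108, 77.
390 GB → tape 1 (remaining 10 GB)
387 GB → tape 2 (remaining 13 GB)
386 GB → tape 3 (remaining 14 GB)
380 GB → tape 4 (remaining 20 GB)
305 GB → tape 5 (remaining 95 GB)
246 GB → tape 6 (remaining 154 GB)
221 GB → tape 7 (remaining 179 GB)
207 GB → tape 8 (remaining 193 GB)
198 GB → tape 9 (remaining 202 GB)
187 GB → tape 8 (remaining 6 GB)
185 GB → tape 9 (remaining 17 GB)
173 GB → tape 7 (remaining 6 GB)
163 GB → tape 10 (remaining 237 GB)
157 GB → tape 10 (remaining 80 GB)
111 GB → tape 6 (remaining 43 GB)
108 GB → tape 11 (remaining 292 GB)
77 GB → tape 5 (remaining 18 GB)
11 tapes × 400 GB = 4400 GB; used 3881 GB; unused 519 GB.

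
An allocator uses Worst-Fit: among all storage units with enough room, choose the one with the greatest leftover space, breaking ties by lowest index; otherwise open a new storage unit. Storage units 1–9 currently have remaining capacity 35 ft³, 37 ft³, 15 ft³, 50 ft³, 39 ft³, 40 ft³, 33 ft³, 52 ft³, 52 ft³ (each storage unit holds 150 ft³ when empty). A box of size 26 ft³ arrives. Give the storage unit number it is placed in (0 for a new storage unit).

8

Storage units with room: storage unit 1 (35 ft³), storage unit 2 (37 ft³), storage unit 4 (50 ft³), storage unit 5 (39 ft³), storage unit 6 (40 ft³), storage unit 7 (33 ft³), storage unit 8 (52 ft³), storage unit 9 (52 ft³).
Most room is storage unit 8 with 52 ft³ free.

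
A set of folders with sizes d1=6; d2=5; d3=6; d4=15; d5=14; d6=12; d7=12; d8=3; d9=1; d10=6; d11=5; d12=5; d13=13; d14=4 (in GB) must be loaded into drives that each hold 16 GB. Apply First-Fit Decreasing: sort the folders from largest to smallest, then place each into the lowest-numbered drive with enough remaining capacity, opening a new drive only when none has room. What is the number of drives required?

Sorted descending: 15, 14, 13, 12, 12, 6, 6, 6, 5, 5, 5, 4, 3, 1.
drive 1: place 15 GB, 1 GB left
drive 2: place 14 GB, 2 GB left
drive 3: place 13 GB, 3 GB left
drive 4: place 12 GB, 4 GB left
drive 5: place 12 GB, 4 GB left
drive 6: place 6 GB, 10 GB left
drive 6: place 6 GB, 4 GB left
drive 7: place 6 GB, 10 GB left
drive 7: place 5 GB, 5 GB left
drive 7: place 5 GB, 0 GB left
drive 8: place 5 GB, 11 GB left
drive 4: place 4 GB, 0 GB left
drive 3: place 3 GB, 0 GB left
drive 1: place 1 GB, 0 GB left
Final drives: [15,1] [14] [13,3] [12,4] [12] [6,6] [6,5,5] [5].

8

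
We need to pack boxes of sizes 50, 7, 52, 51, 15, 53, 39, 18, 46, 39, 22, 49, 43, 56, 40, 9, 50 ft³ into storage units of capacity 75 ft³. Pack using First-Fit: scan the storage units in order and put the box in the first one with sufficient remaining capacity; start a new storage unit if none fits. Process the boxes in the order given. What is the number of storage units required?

12

storage unit 1: place 50 ft³, 25 ft³ left
storage unit 1: place 7 ft³, 18 ft³ left
storage unit 2: place 52 ft³, 23 ft³ left
storage unit 3: place 51 ft³, 24 ft³ left
storage unit 1: place 15 ft³, 3 ft³ left
storage unit 4: place 53 ft³, 22 ft³ left
storage unit 5: place 39 ft³, 36 ft³ left
storage unit 2: place 18 ft³, 5 ft³ left
storage unit 6: place 46 ft³, 29 ft³ left
storage unit 7: place 39 ft³, 36 ft³ left
storage unit 3: place 22 ft³, 2 ft³ left
storage unit 8: place 49 ft³, 26 ft³ left
storage unit 9: place 43 ft³, 32 ft³ left
storage unit 10: place 56 ft³, 19 ft³ left
storage unit 11: place 40 ft³, 35 ft³ left
storage unit 4: place 9 ft³, 13 ft³ left
storage unit 12: place 50 ft³, 25 ft³ left
Final storage units: [50,7,15] [52,18] [51,22] [53,9] [39] [46] [39] [49] [43] [56] [40] [50].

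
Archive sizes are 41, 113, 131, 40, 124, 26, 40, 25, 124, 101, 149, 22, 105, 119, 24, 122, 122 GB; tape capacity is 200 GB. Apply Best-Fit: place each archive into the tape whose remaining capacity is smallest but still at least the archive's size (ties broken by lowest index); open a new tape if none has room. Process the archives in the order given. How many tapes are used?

10 tapes

tape 1: place 41 GB, 159 GB left
tape 1: place 113 GB, 46 GB left
tape 2: place 131 GB, 69 GB left
tape 1: place 40 GB, 6 GB left
tape 3: place 124 GB, 76 GB left
tape 2: place 26 GB, 43 GB left
tape 2: place 40 GB, 3 GB left
tape 3: place 25 GB, 51 GB left
tape 4: place 124 GB, 76 GB left
tape 5: place 101 GB, 99 GB left
tape 6: place 149 GB, 51 GB left
tape 3: place 22 GB, 29 GB left
tape 7: place 105 GB, 95 GB left
tape 8: place 119 GB, 81 GB left
tape 3: place 24 GB, 5 GB left
tape 9: place 122 GB, 78 GB left
tape 10: place 122 GB, 78 GB left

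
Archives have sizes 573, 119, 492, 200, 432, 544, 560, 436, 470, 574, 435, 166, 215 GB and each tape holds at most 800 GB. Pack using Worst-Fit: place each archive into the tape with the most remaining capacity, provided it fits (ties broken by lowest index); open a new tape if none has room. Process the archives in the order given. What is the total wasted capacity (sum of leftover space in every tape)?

tape 1: place 573 GB, 227 GB left
tape 1: place 119 GB, 108 GB left
tape 2: place 492 GB, 308 GB left
tape 2: place 200 GB, 108 GB left
tape 3: place 432 GB, 368 GB left
tape 4: place 544 GB, 256 GB left
tape 5: place 560 GB, 240 GB left
tape 6: place 436 GB, 364 GB left
tape 7: place 470 GB, 330 GB left
tape 8: place 574 GB, 226 GB left
tape 9: place 435 GB, 365 GB left
tape 3: place 166 GB, 202 GB left
tape 9: place 215 GB, 150 GB left
9 tapes × 800 GB = 7200 GB; used 5216 GB; unused 1984 GB.

1984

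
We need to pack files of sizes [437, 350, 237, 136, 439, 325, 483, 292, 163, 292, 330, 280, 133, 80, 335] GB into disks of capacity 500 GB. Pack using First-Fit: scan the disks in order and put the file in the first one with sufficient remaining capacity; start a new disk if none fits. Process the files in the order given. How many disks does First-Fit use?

disk 1: place 437 GB, 63 GB left
disk 2: place 350 GB, 150 GB left
disk 3: place 237 GB, 263 GB left
disk 2: place 136 GB, 14 GB left
disk 4: place 439 GB, 61 GB left
disk 5: place 325 GB, 175 GB left
disk 6: place 483 GB, 17 GB left
disk 7: place 292 GB, 208 GB left
disk 3: place 163 GB, 100 GB left
disk 8: place 292 GB, 208 GB left
disk 9: place 330 GB, 170 GB left
disk 10: place 280 GB, 220 GB left
disk 5: place 133 GB, 42 GB left
disk 3: place 80 GB, 20 GB left
disk 11: place 335 GB, 165 GB left
Final disks: [437] [350,136] [237,163,80] [439] [325,133] [483] [292] [292] [330] [280] [335].

11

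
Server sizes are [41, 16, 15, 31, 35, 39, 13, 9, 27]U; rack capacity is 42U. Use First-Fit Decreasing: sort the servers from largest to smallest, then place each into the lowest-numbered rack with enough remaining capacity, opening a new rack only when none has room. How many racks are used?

6 racks

Sorted descending: 41, 39, 35, 31, 27, 16, 15, 13, 9.
rack 1: place 41U, 1U left
rack 2: place 39U, 3U left
rack 3: place 35U, 7U left
rack 4: place 31U, 11U left
rack 5: place 27U, 15U left
rack 6: place 16U, 26U left
rack 5: place 15U, 0U left
rack 6: place 13U, 13U left
rack 4: place 9U, 2U left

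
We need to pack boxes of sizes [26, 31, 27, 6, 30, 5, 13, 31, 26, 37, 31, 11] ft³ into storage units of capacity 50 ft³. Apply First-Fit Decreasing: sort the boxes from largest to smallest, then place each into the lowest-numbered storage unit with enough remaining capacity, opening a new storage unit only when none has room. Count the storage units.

8

Sorted descending: 37, 31, 31, 31, 30, 27, 26, 26, 13, 11, 6, 5.
Put 37 ft³ in storage unit 1; 13 ft³ remain.
Put 31 ft³ in storage unit 2; 19 ft³ remain.
Put 31 ft³ in storage unit 3; 19 ft³ remain.
Put 31 ft³ in storage unit 4; 19 ft³ remain.
Put 30 ft³ in storage unit 5; 20 ft³ remain.
Put 27 ft³ in storage unit 6; 23 ft³ remain.
Put 26 ft³ in storage unit 7; 24 ft³ remain.
Put 26 ft³ in storage unit 8; 24 ft³ remain.
Put 13 ft³ in storage unit 1; 0 ft³ remain.
Put 11 ft³ in storage unit 2; 8 ft³ remain.
Put 6 ft³ in storage unit 2; 2 ft³ remain.
Put 5 ft³ in storage unit 3; 14 ft³ remain.
Final storage units: [37,13] [31,11,6] [31,5] [31] [30] [27] [26] [26].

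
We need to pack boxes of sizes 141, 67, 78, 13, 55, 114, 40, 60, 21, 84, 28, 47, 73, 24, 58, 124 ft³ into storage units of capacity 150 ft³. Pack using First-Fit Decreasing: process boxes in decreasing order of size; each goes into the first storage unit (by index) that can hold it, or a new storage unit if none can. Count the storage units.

Sorted descending: 141, 124, 114, 84, 78, 73, 67, 60, 58, 55, 47, 40, 28, 24, 21, 13.
storage unit 1: place 141 ft³, 9 ft³ left
storage unit 2: place 124 ft³, 26 ft³ left
storage unit 3: place 114 ft³, 36 ft³ left
storage unit 4: place 84 ft³, 66 ft³ left
storage unit 5: place 78 ft³, 72 ft³ left
storage unit 6: place 73 ft³, 77 ft³ left
storage unit 5: place 67 ft³, 5 ft³ left
storage unit 4: place 60 ft³, 6 ft³ left
storage unit 6: place 58 ft³, 19 ft³ left
storage unit 7: place 55 ft³, 95 ft³ left
storage unit 7: place 47 ft³, 48 ft³ left
storage unit 7: place 40 ft³, 8 ft³ left
storage unit 3: place 28 ft³, 8 ft³ left
storage unit 2: place 24 ft³, 2 ft³ left
storage unit 8: place 21 ft³, 129 ft³ left
storage unit 6: place 13 ft³, 6 ft³ left

8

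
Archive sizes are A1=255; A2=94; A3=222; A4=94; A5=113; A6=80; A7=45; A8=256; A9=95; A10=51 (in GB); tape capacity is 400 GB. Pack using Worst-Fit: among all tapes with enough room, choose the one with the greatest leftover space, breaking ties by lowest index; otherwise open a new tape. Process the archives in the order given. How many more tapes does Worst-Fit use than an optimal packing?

0

Worst-Fit: [255,94] [222,94] [113,80,45,95] [256,51] → 4 tapes.
Total size 1305 GB; any packing needs at least ⌈1305/400⌉ = 4 tapes.
So 4 is already optimal.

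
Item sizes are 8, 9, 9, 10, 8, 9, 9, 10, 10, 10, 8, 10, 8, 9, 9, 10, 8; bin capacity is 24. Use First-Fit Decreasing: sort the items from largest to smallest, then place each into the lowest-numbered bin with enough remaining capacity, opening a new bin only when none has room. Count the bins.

8

Sorted descending: 10, 10, 10, 10, 10, 10, 9, 9, 9, 9, 9, 9, 8, 8, 8, 8, 8.
Put 10 in bin 1; 14 remain.
Put 10 in bin 1; 4 remain.
Put 10 in bin 2; 14 remain.
Put 10 in bin 2; 4 remain.
Put 10 in bin 3; 14 remain.
Put 10 in bin 3; 4 remain.
Put 9 in bin 4; 15 remain.
Put 9 in bin 4; 6 remain.
Put 9 in bin 5; 15 remain.
Put 9 in bin 5; 6 remain.
Put 9 in bin 6; 15 remain.
Put 9 in bin 6; 6 remain.
Put 8 in bin 7; 16 remain.
Put 8 in bin 7; 8 remain.
Put 8 in bin 7; 0 remain.
Put 8 in bin 8; 16 remain.
Put 8 in bin 8; 8 remain.
Final bins: [10,10] [10,10] [10,10] [9,9] [9,9] [9,9] [8,8,8] [8,8].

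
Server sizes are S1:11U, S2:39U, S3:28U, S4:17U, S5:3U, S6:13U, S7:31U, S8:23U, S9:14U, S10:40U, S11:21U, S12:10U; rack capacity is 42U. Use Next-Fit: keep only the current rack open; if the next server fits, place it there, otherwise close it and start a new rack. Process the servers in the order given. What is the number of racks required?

8

Put S1 (11U) in rack 1; 31U remain.
Put S2 (39U) in rack 2; 3U remain.
Put S3 (28U) in rack 3; 14U remain.
Put S4 (17U) in rack 4; 25U remain.
Put S5 (3U) in rack 4; 22U remain.
Put S6 (13U) in rack 4; 9U remain.
Put S7 (31U) in rack 5; 11U remain.
Put S8 (23U) in rack 6; 19U remain.
Put S9 (14U) in rack 6; 5U remain.
Put S10 (40U) in rack 7; 2U remain.
Put S11 (21U) in rack 8; 21U remain.
Put S12 (10U) in rack 8; 11U remain.
Final racks: [11] [39] [28] [17,3,13] [31] [23,14] [40] [21,10].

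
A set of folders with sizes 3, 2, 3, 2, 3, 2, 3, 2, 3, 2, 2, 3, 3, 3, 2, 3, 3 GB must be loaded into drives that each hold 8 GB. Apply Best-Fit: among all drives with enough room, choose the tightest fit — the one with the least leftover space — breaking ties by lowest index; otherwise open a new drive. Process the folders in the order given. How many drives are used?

Put 3 GB in drive 1; 5 GB remain.
Put 2 GB in drive 1; 3 GB remain.
Put 3 GB in drive 1; 0 GB remain.
Put 2 GB in drive 2; 6 GB remain.
Put 3 GB in drive 2; 3 GB remain.
Put 2 GB in drive 2; 1 GB remain.
Put 3 GB in drive 3; 5 GB remain.
Put 2 GB in drive 3; 3 GB remain.
Put 3 GB in drive 3; 0 GB remain.
Put 2 GB in drive 4; 6 GB remain.
Put 2 GB in drive 4; 4 GB remain.
Put 3 GB in drive 4; 1 GB remain.
Put 3 GB in drive 5; 5 GB remain.
Put 3 GB in drive 5; 2 GB remain.
Put 2 GB in drive 5; 0 GB remain.
Put 3 GB in drive 6; 5 GB remain.
Put 3 GB in drive 6; 2 GB remain.

6 drives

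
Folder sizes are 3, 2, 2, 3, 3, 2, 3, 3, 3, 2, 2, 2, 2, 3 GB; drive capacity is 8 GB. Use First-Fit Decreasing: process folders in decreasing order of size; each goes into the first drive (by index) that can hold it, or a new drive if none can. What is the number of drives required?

5

Sorted descending: 3, 3, 3, 3, 3, 3, 3, 2, 2, 2, 2, 2, 2, 2.
3 GB → drive 1 (remaining 5 GB)
3 GB → drive 1 (remaining 2 GB)
3 GB → drive 2 (remaining 5 GB)
3 GB → drive 2 (remaining 2 GB)
3 GB → drive 3 (remaining 5 GB)
3 GB → drive 3 (remaining 2 GB)
3 GB → drive 4 (remaining 5 GB)
2 GB → drive 1 (remaining 0 GB)
2 GB → drive 2 (remaining 0 GB)
2 GB → drive 3 (remaining 0 GB)
2 GB → drive 4 (remaining 3 GB)
2 GB → drive 4 (remaining 1 GB)
2 GB → drive 5 (remaining 6 GB)
2 GB → drive 5 (remaining 4 GB)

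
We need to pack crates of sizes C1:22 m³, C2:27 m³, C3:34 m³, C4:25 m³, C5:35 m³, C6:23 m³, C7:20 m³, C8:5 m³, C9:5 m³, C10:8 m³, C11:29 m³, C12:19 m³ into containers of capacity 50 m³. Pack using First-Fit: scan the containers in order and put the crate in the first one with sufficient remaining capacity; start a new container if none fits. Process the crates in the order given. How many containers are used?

6 containers

Put C1 (22 m³) in container 1; 28 m³ remain.
Put C2 (27 m³) in container 1; 1 m³ remain.
Put C3 (34 m³) in container 2; 16 m³ remain.
Put C4 (25 m³) in container 3; 25 m³ remain.
Put C5 (35 m³) in container 4; 15 m³ remain.
Put C6 (23 m³) in container 3; 2 m³ remain.
Put C7 (20 m³) in container 5; 30 m³ remain.
Put C8 (5 m³) in container 2; 11 m³ remain.
Put C9 (5 m³) in container 2; 6 m³ remain.
Put C10 (8 m³) in container 4; 7 m³ remain.
Put C11 (29 m³) in container 5; 1 m³ remain.
Put C12 (19 m³) in container 6; 31 m³ remain.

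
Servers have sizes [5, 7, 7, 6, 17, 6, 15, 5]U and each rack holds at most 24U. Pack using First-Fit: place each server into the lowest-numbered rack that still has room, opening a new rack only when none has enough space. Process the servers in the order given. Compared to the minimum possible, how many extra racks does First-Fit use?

First-Fit: [5,7,7,5] [6,17] [6,15] → 3 racks.
Total size 68U; any packing needs at least ⌈68/24⌉ = 3 racks.
So 3 is already optimal.

0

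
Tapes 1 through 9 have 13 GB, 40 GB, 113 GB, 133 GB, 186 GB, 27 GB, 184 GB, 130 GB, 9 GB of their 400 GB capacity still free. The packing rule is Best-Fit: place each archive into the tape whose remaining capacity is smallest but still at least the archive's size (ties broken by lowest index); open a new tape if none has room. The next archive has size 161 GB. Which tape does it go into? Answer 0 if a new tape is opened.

Tapes with room: tape 5 (186 GB), tape 7 (184 GB).
Tightest fit is tape 7 with 184 GB free.

7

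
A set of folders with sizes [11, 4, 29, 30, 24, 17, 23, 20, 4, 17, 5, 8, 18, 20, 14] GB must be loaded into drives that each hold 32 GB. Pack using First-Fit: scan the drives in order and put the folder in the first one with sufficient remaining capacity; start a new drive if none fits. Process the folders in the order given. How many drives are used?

9 drives

drive 1: place 11 GB, 21 GB left
drive 1: place 4 GB, 17 GB left
drive 2: place 29 GB, 3 GB left
drive 3: place 30 GB, 2 GB left
drive 4: place 24 GB, 8 GB left
drive 1: place 17 GB, 0 GB left
drive 5: place 23 GB, 9 GB left
drive 6: place 20 GB, 12 GB left
drive 4: place 4 GB, 4 GB left
drive 7: place 17 GB, 15 GB left
drive 5: place 5 GB, 4 GB left
drive 6: place 8 GB, 4 GB left
drive 8: place 18 GB, 14 GB left
drive 9: place 20 GB, 12 GB left
drive 7: place 14 GB, 1 GB left
Final drives: [11,4,17] [29] [30] [24,4] [23,5] [20,8] [17,14] [18] [20].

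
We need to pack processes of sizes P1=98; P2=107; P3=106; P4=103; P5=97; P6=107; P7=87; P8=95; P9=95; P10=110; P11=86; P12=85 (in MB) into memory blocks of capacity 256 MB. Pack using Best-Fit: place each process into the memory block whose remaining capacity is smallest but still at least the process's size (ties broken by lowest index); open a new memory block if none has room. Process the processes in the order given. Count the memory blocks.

Put P1 (98 MB) in memory block 1; 158 MB remain.
Put P2 (107 MB) in memory block 1; 51 MB remain.
Put P3 (106 MB) in memory block 2; 150 MB remain.
Put P4 (103 MB) in memory block 2; 47 MB remain.
Put P5 (97 MB) in memory block 3; 159 MB remain.
Put P6 (107 MB) in memory block 3; 52 MB remain.
Put P7 (87 MB) in memory block 4; 169 MB remain.
Put P8 (95 MB) in memory block 4; 74 MB remain.
Put P9 (95 MB) in memory block 5; 161 MB remain.
Put P10 (110 MB) in memory block 5; 51 MB remain.
Put P11 (86 MB) in memory block 6; 170 MB remain.
Put P12 (85 MB) in memory block 6; 85 MB remain.
Final memory blocks: [98,107] [106,103] [97,107] [87,95] [95,110] [86,85].

6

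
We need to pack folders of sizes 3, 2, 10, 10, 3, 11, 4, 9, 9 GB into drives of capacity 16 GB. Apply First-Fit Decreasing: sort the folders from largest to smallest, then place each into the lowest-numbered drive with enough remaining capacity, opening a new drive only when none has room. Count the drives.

Sorted descending: 11, 10, 10, 9, 9, 4, 3, 3, 2.
11 GB → drive 1 (remaining 5 GB)
10 GB → drive 2 (remaining 6 GB)
10 GB → drive 3 (remaining 6 GB)
9 GB → drive 4 (remaining 7 GB)
9 GB → drive 5 (remaining 7 GB)
4 GB → drive 1 (remaining 1 GB)
3 GB → drive 2 (remaining 3 GB)
3 GB → drive 2 (remaining 0 GB)
2 GB → drive 3 (remaining 4 GB)

5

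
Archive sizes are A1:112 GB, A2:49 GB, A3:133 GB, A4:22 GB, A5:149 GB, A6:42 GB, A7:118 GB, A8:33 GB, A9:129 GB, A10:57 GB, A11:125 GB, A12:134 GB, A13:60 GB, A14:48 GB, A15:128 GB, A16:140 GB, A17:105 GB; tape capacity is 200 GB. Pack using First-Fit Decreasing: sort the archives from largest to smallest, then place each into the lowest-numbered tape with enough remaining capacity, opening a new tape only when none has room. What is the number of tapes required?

10 tapes

Sorted descending: 149, 140, 134, 133, 129, 128, 125, 118, 112, 105, 60, 57, 49, 48, 42, 33, 22.
Put 149 GB in tape 1; 51 GB remain.
Put 140 GB in tape 2; 60 GB remain.
Put 134 GB in tape 3; 66 GB remain.
Put 133 GB in tape 4; 67 GB remain.
Put 129 GB in tape 5; 71 GB remain.
Put 128 GB in tape 6; 72 GB remain.
Put 125 GB in tape 7; 75 GB remain.
Put 118 GB in tape 8; 82 GB remain.
Put 112 GB in tape 9; 88 GB remain.
Put 105 GB in tape 10; 95 GB remain.
Put 60 GB in tape 2; 0 GB remain.
Put 57 GB in tape 3; 9 GB remain.
Put 49 GB in tape 1; 2 GB remain.
Put 48 GB in tape 4; 19 GB remain.
Put 42 GB in tape 5; 29 GB remain.
Put 33 GB in tape 6; 39 GB remain.
Put 22 GB in tape 5; 7 GB remain.
Final tapes: [149,49] [140,60] [134,57] [133,48] [129,42,22] [128,33] [125] [118] [112] [105].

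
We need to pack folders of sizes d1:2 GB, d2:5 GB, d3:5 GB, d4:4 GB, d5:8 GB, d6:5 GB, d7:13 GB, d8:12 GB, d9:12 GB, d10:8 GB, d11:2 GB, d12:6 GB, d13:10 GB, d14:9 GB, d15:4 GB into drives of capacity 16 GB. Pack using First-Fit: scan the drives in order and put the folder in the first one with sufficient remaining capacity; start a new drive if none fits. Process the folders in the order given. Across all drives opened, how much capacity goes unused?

drive 1: place d1 (2 GB), 14 GB left
drive 1: place d2 (5 GB), 9 GB left
drive 1: place d3 (5 GB), 4 GB left
drive 1: place d4 (4 GB), 0 GB left
drive 2: place d5 (8 GB), 8 GB left
drive 2: place d6 (5 GB), 3 GB left
drive 3: place d7 (13 GB), 3 GB left
drive 4: place d8 (12 GB), 4 GB left
drive 5: place d9 (12 GB), 4 GB left
drive 6: place d10 (8 GB), 8 GB left
drive 2: place d11 (2 GB), 1 GB left
drive 6: place d12 (6 GB), 2 GB left
drive 7: place d13 (10 GB), 6 GB left
drive 8: place d14 (9 GB), 7 GB left
drive 4: place d15 (4 GB), 0 GB left
8 drives × 16 GB = 128 GB; used 105 GB; unused 23 GB.

23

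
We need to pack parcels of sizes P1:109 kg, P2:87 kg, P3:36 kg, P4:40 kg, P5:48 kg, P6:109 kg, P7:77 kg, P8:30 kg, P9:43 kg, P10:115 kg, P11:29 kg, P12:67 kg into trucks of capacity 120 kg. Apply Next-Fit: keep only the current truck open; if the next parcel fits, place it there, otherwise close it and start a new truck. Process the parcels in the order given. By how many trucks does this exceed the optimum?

2

Next-Fit: [109] [87] [36,40] [48] [109] [77,30] [43] [115] [29,67] → 9 trucks.
Total size 790 kg; any packing needs at least ⌈790/120⌉ = 7 trucks.
An optimal packing achieves that bound: [115] [109] [109] [87,30] [77,43] [67,48] [40,36,29] → 7 trucks.
Excess: 9 − 7 = 2.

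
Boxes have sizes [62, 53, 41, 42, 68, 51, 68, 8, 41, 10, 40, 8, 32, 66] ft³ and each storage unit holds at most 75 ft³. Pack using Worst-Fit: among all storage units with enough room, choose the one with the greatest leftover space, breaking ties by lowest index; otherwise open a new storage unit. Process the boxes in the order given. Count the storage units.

10 storage units

Put 62 ft³ in storage unit 1; 13 ft³ remain.
Put 53 ft³ in storage unit 2; 22 ft³ remain.
Put 41 ft³ in storage unit 3; 34 ft³ remain.
Put 42 ft³ in storage unit 4; 33 ft³ remain.
Put 68 ft³ in storage unit 5; 7 ft³ remain.
Put 51 ft³ in storage unit 6; 24 ft³ remain.
Put 68 ft³ in storage unit 7; 7 ft³ remain.
Put 8 ft³ in storage unit 3; 26 ft³ remain.
Put 41 ft³ in storage unit 8; 34 ft³ remain.
Put 10 ft³ in storage unit 8; 24 ft³ remain.
Put 40 ft³ in storage unit 9; 35 ft³ remain.
Put 8 ft³ in storage unit 9; 27 ft³ remain.
Put 32 ft³ in storage unit 4; 1 ft³ remain.
Put 66 ft³ in storage unit 10; 9 ft³ remain.
Final storage units: [62] [53] [41,8] [42,32] [68] [51] [68] [41,10] [40,8] [66].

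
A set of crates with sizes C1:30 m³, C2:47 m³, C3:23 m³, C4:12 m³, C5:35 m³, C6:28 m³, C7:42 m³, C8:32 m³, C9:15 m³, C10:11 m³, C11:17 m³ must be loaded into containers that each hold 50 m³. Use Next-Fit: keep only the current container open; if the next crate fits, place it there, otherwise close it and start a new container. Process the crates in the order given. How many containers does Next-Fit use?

8

Put C1 (30 m³) in container 1; 20 m³ remain.
Put C2 (47 m³) in container 2; 3 m³ remain.
Put C3 (23 m³) in container 3; 27 m³ remain.
Put C4 (12 m³) in container 3; 15 m³ remain.
Put C5 (35 m³) in container 4; 15 m³ remain.
Put C6 (28 m³) in container 5; 22 m³ remain.
Put C7 (42 m³) in container 6; 8 m³ remain.
Put C8 (32 m³) in container 7; 18 m³ remain.
Put C9 (15 m³) in container 7; 3 m³ remain.
Put C10 (11 m³) in container 8; 39 m³ remain.
Put C11 (17 m³) in container 8; 22 m³ remain.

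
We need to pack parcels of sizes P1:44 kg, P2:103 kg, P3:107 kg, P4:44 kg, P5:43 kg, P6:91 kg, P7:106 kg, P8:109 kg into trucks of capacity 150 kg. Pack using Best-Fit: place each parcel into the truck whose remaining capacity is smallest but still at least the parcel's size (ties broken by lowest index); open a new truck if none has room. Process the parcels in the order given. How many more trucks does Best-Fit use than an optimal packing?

0

Best-Fit: [44,103] [107,43] [44,91] [106] [109] → 5 trucks.
Total size 647 kg; any packing needs at least ⌈647/150⌉ = 5 trucks.
So 5 is already optimal.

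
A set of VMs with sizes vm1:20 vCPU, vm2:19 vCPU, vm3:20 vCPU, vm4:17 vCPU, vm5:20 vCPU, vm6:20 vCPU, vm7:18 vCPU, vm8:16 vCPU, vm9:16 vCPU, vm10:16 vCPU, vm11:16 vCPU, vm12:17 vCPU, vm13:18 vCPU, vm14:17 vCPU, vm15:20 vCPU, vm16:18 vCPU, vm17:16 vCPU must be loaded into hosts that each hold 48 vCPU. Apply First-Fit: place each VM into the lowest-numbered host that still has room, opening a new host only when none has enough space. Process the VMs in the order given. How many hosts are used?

host 1: place vm1 (20 vCPU), 28 vCPU left
host 1: place vm2 (19 vCPU), 9 vCPU left
host 2: place vm3 (20 vCPU), 28 vCPU left
host 2: place vm4 (17 vCPU), 11 vCPU left
host 3: place vm5 (20 vCPU), 28 vCPU left
host 3: place vm6 (20 vCPU), 8 vCPU left
host 4: place vm7 (18 vCPU), 30 vCPU left
host 4: place vm8 (16 vCPU), 14 vCPU left
host 5: place vm9 (16 vCPU), 32 vCPU left
host 5: place vm10 (16 vCPU), 16 vCPU left
host 5: place vm11 (16 vCPU), 0 vCPU left
host 6: place vm12 (17 vCPU), 31 vCPU left
host 6: place vm13 (18 vCPU), 13 vCPU left
host 7: place vm14 (17 vCPU), 31 vCPU left
host 7: place vm15 (20 vCPU), 11 vCPU left
host 8: place vm16 (18 vCPU), 30 vCPU left
host 8: place vm17 (16 vCPU), 14 vCPU left

8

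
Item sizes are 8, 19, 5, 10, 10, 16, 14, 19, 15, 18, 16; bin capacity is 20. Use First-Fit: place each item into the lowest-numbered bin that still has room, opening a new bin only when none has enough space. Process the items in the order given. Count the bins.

9

8 → bin 1 (remaining 12)
19 → bin 2 (remaining 1)
5 → bin 1 (remaining 7)
10 → bin 3 (remaining 10)
10 → bin 3 (remaining 0)
16 → bin 4 (remaining 4)
14 → bin 5 (remaining 6)
19 → bin 6 (remaining 1)
15 → bin 7 (remaining 5)
18 → bin 8 (remaining 2)
16 → bin 9 (remaining 4)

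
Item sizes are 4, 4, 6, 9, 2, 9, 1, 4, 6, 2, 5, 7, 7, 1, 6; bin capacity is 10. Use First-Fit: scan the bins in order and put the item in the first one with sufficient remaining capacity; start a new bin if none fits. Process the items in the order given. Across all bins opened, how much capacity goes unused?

17

4 → bin 1 (remaining 6)
4 → bin 1 (remaining 2)
6 → bin 2 (remaining 4)
9 → bin 3 (remaining 1)
2 → bin 1 (remaining 0)
9 → bin 4 (remaining 1)
1 → bin 2 (remaining 3)
4 → bin 5 (remaining 6)
6 → bin 5 (remaining 0)
2 → bin 2 (remaining 1)
5 → bin 6 (remaining 5)
7 → bin 7 (remaining 3)
7 → bin 8 (remaining 3)
1 → bin 2 (remaining 0)
6 → bin 9 (remaining 4)
9 bins × 10 = 90; used 73; unused 17.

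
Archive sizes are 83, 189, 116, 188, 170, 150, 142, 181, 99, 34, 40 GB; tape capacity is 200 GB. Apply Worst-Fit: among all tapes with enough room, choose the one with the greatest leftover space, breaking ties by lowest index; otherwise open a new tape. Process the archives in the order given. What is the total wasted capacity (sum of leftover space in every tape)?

208

tape 1: place 83 GB, 117 GB left
tape 2: place 189 GB, 11 GB left
tape 1: place 116 GB, 1 GB left
tape 3: place 188 GB, 12 GB left
tape 4: place 170 GB, 30 GB left
tape 5: place 150 GB, 50 GB left
tape 6: place 142 GB, 58 GB left
tape 7: place 181 GB, 19 GB left
tape 8: place 99 GB, 101 GB left
tape 8: place 34 GB, 67 GB left
tape 8: place 40 GB, 27 GB left
8 tapes × 200 GB = 1600 GB; used 1392 GB; unused 208 GB.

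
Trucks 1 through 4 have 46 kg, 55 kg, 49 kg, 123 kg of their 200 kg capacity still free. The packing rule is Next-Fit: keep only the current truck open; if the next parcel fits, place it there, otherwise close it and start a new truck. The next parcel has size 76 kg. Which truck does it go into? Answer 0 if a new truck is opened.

Next-Fit only looks at truck 4, which has 123 kg free.
76 kg fits there.

4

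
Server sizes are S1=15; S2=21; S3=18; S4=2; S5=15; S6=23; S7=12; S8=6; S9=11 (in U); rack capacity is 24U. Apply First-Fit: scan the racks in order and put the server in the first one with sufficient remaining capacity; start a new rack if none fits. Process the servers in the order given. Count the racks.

6

S1 (15U) → rack 1 (remaining 9U)
S2 (21U) → rack 2 (remaining 3U)
S3 (18U) → rack 3 (remaining 6U)
S4 (2U) → rack 1 (remaining 7U)
S5 (15U) → rack 4 (remaining 9U)
S6 (23U) → rack 5 (remaining 1U)
S7 (12U) → rack 6 (remaining 12U)
S8 (6U) → rack 1 (remaining 1U)
S9 (11U) → rack 6 (remaining 1U)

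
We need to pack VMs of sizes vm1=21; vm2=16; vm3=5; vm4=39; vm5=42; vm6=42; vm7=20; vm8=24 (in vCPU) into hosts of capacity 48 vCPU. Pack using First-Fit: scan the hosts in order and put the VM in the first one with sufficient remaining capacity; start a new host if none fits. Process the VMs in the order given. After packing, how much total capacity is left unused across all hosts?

31

vm1 (21 vCPU) → host 1 (remaining 27 vCPU)
vm2 (16 vCPU) → host 1 (remaining 11 vCPU)
vm3 (5 vCPU) → host 1 (remaining 6 vCPU)
vm4 (39 vCPU) → host 2 (remaining 9 vCPU)
vm5 (42 vCPU) → host 3 (remaining 6 vCPU)
vm6 (42 vCPU) → host 4 (remaining 6 vCPU)
vm7 (20 vCPU) → host 5 (remaining 28 vCPU)
vm8 (24 vCPU) → host 5 (remaining 4 vCPU)
5 hosts × 48 vCPU = 240 vCPU; used 209 vCPU; unused 31 vCPU.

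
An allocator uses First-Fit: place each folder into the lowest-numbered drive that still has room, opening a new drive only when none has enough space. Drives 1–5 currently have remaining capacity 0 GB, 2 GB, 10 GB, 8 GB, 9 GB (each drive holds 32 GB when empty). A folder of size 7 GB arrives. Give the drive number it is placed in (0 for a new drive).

Drives with room: drive 3 (10 GB), drive 4 (8 GB), drive 5 (9 GB).
The first with room is drive 3.

3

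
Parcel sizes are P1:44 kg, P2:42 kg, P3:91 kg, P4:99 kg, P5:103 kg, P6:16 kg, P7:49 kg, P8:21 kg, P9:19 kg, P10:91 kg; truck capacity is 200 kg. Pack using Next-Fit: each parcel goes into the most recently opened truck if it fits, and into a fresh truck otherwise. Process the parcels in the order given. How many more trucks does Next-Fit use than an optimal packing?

Next-Fit: [44,42,91] [99] [103,16,49,21] [19,91] → 4 trucks.
Total size 575 kg; any packing needs at least ⌈575/200⌉ = 3 trucks.
An optimal packing achieves that bound: [103,91] [99,91] [49,44,42,21,19,16] → 3 trucks.
Excess: 4 − 3 = 1.

1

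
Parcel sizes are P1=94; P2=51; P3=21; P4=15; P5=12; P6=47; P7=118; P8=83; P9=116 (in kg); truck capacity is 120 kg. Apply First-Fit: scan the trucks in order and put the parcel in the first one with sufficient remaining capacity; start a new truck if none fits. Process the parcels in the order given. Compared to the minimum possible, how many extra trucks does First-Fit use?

First-Fit: [94,21] [51,15,12] [47] [118] [83] [116] → 6 trucks.
Total size 557 kg; any packing needs at least ⌈557/120⌉ = 5 trucks.
An optimal packing achieves that bound: [118] [116] [94,21] [83,15,12] [51,47] → 5 trucks.
Excess: 6 − 5 = 1.

1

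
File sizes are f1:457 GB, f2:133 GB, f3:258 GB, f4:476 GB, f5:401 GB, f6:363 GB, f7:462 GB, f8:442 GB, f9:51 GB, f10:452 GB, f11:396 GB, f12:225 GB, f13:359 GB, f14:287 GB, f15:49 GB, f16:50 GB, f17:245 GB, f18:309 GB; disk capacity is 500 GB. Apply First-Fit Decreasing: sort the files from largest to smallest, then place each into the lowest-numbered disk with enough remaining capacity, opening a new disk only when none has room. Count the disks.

Sorted descending: 476, 462, 457, 452, 442, 401, 396, 363, 359, 309, 287, 258, 245, 225, 133, 51, 50, 49.
Put 476 GB in disk 1; 24 GB remain.
Put 462 GB in disk 2; 38 GB remain.
Put 457 GB in disk 3; 43 GB remain.
Put 452 GB in disk 4; 48 GB remain.
Put 442 GB in disk 5; 58 GB remain.
Put 401 GB in disk 6; 99 GB remain.
Put 396 GB in disk 7; 104 GB remain.
Put 363 GB in disk 8; 137 GB remain.
Put 359 GB in disk 9; 141 GB remain.
Put 309 GB in disk 10; 191 GB remain.
Put 287 GB in disk 11; 213 GB remain.
Put 258 GB in disk 12; 242 GB remain.
Put 245 GB in disk 13; 255 GB remain.
Put 225 GB in disk 12; 17 GB remain.
Put 133 GB in disk 8; 4 GB remain.
Put 51 GB in disk 5; 7 GB remain.
Put 50 GB in disk 6; 49 GB remain.
Put 49 GB in disk 6; 0 GB remain.

13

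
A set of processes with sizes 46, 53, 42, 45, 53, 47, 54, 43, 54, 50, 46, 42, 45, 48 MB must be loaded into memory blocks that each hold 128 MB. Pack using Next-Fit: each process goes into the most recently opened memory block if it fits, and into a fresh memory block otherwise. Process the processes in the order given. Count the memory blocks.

7

46 MB → memory block 1 (remaining 82 MB)
53 MB → memory block 1 (remaining 29 MB)
42 MB → memory block 2 (remaining 86 MB)
45 MB → memory block 2 (remaining 41 MB)
53 MB → memory block 3 (remaining 75 MB)
47 MB → memory block 3 (remaining 28 MB)
54 MB → memory block 4 (remaining 74 MB)
43 MB → memory block 4 (remaining 31 MB)
54 MB → memory block 5 (remaining 74 MB)
50 MB → memory block 5 (remaining 24 MB)
46 MB → memory block 6 (remaining 82 MB)
42 MB → memory block 6 (remaining 40 MB)
45 MB → memory block 7 (remaining 83 MB)
48 MB → memory block 7 (remaining 35 MB)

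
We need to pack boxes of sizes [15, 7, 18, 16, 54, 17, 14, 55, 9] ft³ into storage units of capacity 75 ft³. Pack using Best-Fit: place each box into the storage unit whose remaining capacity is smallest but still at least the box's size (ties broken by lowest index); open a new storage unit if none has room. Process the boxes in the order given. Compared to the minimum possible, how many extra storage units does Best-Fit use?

Best-Fit: [15,7,18,16,17] [54,14] [55,9] → 3 storage units.
Total size 205 ft³; any packing needs at least ⌈205/75⌉ = 3 storage units.
So 3 is already optimal.

0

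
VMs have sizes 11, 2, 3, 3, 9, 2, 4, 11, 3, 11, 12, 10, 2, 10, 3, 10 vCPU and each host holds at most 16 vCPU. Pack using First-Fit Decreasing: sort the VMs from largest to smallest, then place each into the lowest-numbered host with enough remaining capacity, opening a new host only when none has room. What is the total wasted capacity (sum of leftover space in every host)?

22

Sorted descending: 12, 11, 11, 11, 10, 10, 10, 9, 4, 3, 3, 3, 3, 2, 2, 2.
12 vCPU → host 1 (remaining 4 vCPU)
11 vCPU → host 2 (remaining 5 vCPU)
11 vCPU → host 3 (remaining 5 vCPU)
11 vCPU → host 4 (remaining 5 vCPU)
10 vCPU → host 5 (remaining 6 vCPU)
10 vCPU → host 6 (remaining 6 vCPU)
10 vCPU → host 7 (remaining 6 vCPU)
9 vCPU → host 8 (remaining 7 vCPU)
4 vCPU → host 1 (remaining 0 vCPU)
3 vCPU → host 2 (remaining 2 vCPU)
3 vCPU → host 3 (remaining 2 vCPU)
3 vCPU → host 4 (remaining 2 vCPU)
3 vCPU → host 5 (remaining 3 vCPU)
2 vCPU → host 2 (remaining 0 vCPU)
2 vCPU → host 3 (remaining 0 vCPU)
2 vCPU → host 4 (remaining 0 vCPU)
8 hosts × 16 vCPU = 128 vCPU; used 106 vCPU; unused 22 vCPU.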